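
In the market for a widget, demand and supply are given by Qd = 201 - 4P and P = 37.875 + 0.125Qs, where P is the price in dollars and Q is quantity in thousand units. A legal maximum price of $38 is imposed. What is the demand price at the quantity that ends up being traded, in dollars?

50

Rearranging supply gives Qs = 8P - 303. Without the control the market clears where 201 - 4P = 8P - 303, i.e. P* = 42 and Q* = 33.
Since 38 < 42, the ceiling is binding.
At P = 38: Qd = 201 - 4·38 = 49 and Qs = 8·38 - 303 = 1.
Only 1 units reach the market. On the demand curve, the marginal buyer's willingness to pay at Q = 1 is (201 - 1)/4 = 50.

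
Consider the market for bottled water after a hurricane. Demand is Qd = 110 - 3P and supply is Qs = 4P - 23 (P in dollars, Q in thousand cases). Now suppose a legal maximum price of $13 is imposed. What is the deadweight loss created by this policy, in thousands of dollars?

Equilibrium: 110 - 3P = 4P - 23, so 133 = 7P and P* = 19, Q* = 53.
Because the ceiling (13) lies below the market-clearing price, it is binding.
At P = 13: Qd = 110 - 3·13 = 71 and Qs = 4·13 - 23 = 29.
Quantity traded falls to 29. At Q = 29 the demand price is (110 - 29)/3 = 27 and the supply price is (23 + 29)/4 = 13.
Deadweight loss = ½ · (27 - 13) · (53 - 29) = ½ · 14 · 24 = 168.

168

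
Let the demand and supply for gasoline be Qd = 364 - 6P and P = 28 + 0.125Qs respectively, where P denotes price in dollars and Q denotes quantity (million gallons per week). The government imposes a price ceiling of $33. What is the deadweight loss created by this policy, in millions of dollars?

756

Rearranging supply gives Qs = 8P - 224. Without the control the market clears where 364 - 6P = 8P - 224, i.e. P* = 42 and Q* = 112.
Since 33 < 42, the ceiling is binding.
At P = 33: Qd = 364 - 6·33 = 166 and Qs = 8·33 - 224 = 40.
Quantity traded falls to 40. At Q = 40 the demand price is (364 - 40)/6 = 54 and the supply price is (224 + 40)/8 = 33.
Deadweight loss = ½ · (54 - 33) · (112 - 40) = ½ · 21 · 72 = 756.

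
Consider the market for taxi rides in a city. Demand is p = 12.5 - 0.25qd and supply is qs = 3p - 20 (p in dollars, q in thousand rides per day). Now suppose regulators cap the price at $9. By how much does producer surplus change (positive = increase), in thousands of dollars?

-8.5

Rearranging demand gives qd = 50 - 4p. Without the control the market clears where 50 - 4p = 3p - 20, i.e. p* = 10 and q* = 10.
Because the ceiling (9) lies below the market-clearing price, it is binding.
At p = 9: qd = 50 - 4·9 = 14 and qs = 3·9 - 20 = 7.
Producer surplus without the control is ½ · (10 - 20/3) · 10 = 50/3.
With the ceiling, producers sell 7 units at 9, so PS = ½ · (9 - 20/3) · 7 = 49/6.
Change in producer surplus = 49/6 - 50/3 = -8.5.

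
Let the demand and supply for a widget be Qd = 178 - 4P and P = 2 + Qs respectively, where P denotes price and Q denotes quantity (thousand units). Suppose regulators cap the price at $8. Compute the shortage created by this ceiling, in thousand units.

Rearranging supply gives Qs = P - 2. Equilibrium: 178 - 4P = P - 2, so 180 = 5P and P* = 36, Q* = 34.
Since 8 < 36, the ceiling is binding.
At P = 8: Qd = 178 - 4·8 = 146 and Qs = 8 - 2 = 6.
Shortage = Qd - Qs = 146 - 6 = 140.

140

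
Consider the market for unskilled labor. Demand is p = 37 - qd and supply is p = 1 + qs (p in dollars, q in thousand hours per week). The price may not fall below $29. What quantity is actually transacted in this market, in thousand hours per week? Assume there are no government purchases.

Rearranging demand gives qd = 37 - p; rearranging supply gives qs = p - 1. Equilibrium: 37 - p = p - 1, so 38 = 2p and p* = 19, q* = 18.
The floor of 29 is above the equilibrium price 19, so it binds.
At p = 29: qd = 37 - 29 = 8 and qs = 29 - 1 = 28.
The quantity actually transacted is the short side, demand: 8.

8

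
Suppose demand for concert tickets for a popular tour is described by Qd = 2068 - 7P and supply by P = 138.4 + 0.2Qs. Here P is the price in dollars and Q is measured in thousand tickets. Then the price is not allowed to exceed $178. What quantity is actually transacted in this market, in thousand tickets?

Rearranging supply gives Qs = 5P - 692. Equilibrium: 2068 - 7P = 5P - 692, so 2760 = 12P and P* = 230, Q* = 458.
The ceiling of 178 is below the equilibrium price 230, so it binds.
At P = 178: Qd = 2068 - 7·178 = 822 and Qs = 5·178 - 692 = 198.
The quantity actually transacted is the short side, supply: 198.

198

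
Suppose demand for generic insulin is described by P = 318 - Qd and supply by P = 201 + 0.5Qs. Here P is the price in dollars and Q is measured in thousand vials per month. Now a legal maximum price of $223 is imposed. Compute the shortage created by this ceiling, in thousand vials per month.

Rearranging demand gives Qd = 318 - P; rearranging supply gives Qs = 2P - 402. Without the control the market clears where 318 - P = 2P - 402, i.e. P* = 240 and Q* = 78.
The ceiling of 223 is below the equilibrium price 240, so it binds.
At P = 223: Qd = 318 - 223 = 95 and Qs = 2·223 - 402 = 44.
Shortage = Qd - Qs = 95 - 44 = 51.

51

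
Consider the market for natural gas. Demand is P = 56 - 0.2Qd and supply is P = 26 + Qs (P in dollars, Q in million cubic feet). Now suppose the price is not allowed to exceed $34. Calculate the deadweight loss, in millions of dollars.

Rearranging demand gives Qd = 280 - 5P; rearranging supply gives Qs = P - 26. In a free market, 280 - 5P = P - 26 gives the equilibrium P* = 51, Q* = 25.
The ceiling of 34 is below the equilibrium price 51, so it binds.
At P = 34: Qd = 280 - 5·34 = 110 and Qs = 34 - 26 = 8.
Quantity traded falls to 8. At Q = 8 the demand price is (280 - 8)/5 = 54.4 and the supply price is 26 + 8 = 34.
Deadweight loss = ½ · (54.4 - 34) · (25 - 8) = ½ · 20.4 · 17 = 173.4.

173.4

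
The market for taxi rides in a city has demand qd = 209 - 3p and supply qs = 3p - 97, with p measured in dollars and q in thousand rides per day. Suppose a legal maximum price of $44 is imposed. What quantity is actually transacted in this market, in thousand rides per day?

Without the control the market clears where 209 - 3p = 3p - 97, i.e. p* = 51 and q* = 56.
Because the ceiling (44) lies below the market-clearing price, it is binding.
At p = 44: qd = 209 - 3·44 = 77 and qs = 3·44 - 97 = 35.
The quantity actually transacted is the short side, supply: 35.

35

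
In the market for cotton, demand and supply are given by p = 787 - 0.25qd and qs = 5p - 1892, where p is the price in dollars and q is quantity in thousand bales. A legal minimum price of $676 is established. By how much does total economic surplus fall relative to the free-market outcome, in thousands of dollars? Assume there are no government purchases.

Rearranging demand gives qd = 3148 - 4p. Without the control the market clears where 3148 - 4p = 5p - 1892, i.e. p* = 560 and q* = 908.
The floor of 676 is above the equilibrium price 560, so it binds.
At p = 676: qd = 3148 - 4·676 = 444 and qs = 5·676 - 1892 = 1488.
Quantity traded falls to 444. At q = 444 the demand price is (3148 - 444)/4 = 676 and the supply price is (1892 + 444)/5 = 467.2.
Deadweight loss = ½ · (676 - 467.2) · (908 - 444) = ½ · 208.8 · 464 = 48441.6.

48441.6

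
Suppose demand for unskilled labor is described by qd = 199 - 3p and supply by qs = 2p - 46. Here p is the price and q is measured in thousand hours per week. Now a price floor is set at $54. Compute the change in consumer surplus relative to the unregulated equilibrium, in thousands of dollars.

In a free market, 199 - 3p = 2p - 46 gives the equilibrium p* = 49, q* = 52.
Because the floor (54) lies above the market-clearing price, it is binding.
At p = 54: qd = 199 - 3·54 = 37 and qs = 2·54 - 46 = 62.
Consumer surplus without the control is ½ · (199/3 - 49) · 52 = 1352/3.
With the floor, consumers buy 37 units at 54, so CS = ½ · (199/3 - 54) · 37 = 1369/6.
Change in consumer surplus = 1369/6 - 1352/3 = -222.5.

-222.5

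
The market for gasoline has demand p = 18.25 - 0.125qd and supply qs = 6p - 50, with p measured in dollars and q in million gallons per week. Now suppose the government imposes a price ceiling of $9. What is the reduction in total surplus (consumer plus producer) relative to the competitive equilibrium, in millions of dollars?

Rearranging demand gives qd = 146 - 8p. In a free market, 146 - 8p = 6p - 50 gives the equilibrium p* = 14, q* = 34.
Because the ceiling (9) lies below the market-clearing price, it is binding.
At p = 9: qd = 146 - 8·9 = 74 and qs = 6·9 - 50 = 4.
Quantity traded falls to 4. At q = 4 the demand price is (146 - 4)/8 = 17.75 and the supply price is (50 + 4)/6 = 9.
Deadweight loss = ½ · (17.75 - 9) · (34 - 4) = ½ · 8.75 · 30 = 131.25.

131.25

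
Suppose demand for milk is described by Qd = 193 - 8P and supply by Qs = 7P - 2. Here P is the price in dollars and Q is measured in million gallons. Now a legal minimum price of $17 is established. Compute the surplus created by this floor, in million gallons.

60

Equilibrium: 193 - 8P = 7P - 2, so 195 = 15P and P* = 13, Q* = 89.
Because the floor (17) lies above the market-clearing price, it is binding.
At P = 17: Qd = 193 - 8·17 = 57 and Qs = 7·17 - 2 = 117.
Surplus = Qs - Qd = 117 - 57 = 60.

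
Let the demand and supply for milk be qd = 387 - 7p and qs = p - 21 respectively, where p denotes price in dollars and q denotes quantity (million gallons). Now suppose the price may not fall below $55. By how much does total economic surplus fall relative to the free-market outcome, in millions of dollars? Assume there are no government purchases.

448

Without the control the market clears where 387 - 7p = p - 21, i.e. p* = 51 and q* = 30.
Since 55 > 51, the floor is binding.
At p = 55: qd = 387 - 7·55 = 2 and qs = 55 - 21 = 34.
Quantity traded falls to 2. At q = 2 the demand price is (387 - 2)/7 = 55 and the supply price is 21 + 2 = 23.
Deadweight loss = ½ · (55 - 23) · (30 - 2) = ½ · 32 · 28 = 448.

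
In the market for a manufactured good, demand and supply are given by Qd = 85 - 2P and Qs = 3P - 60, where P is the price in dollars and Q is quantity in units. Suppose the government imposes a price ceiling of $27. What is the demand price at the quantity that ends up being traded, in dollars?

32

Without the control the market clears where 85 - 2P = 3P - 60, i.e. P* = 29 and Q* = 27.
Since 27 < 29, the ceiling is binding.
At P = 27: Qd = 85 - 2·27 = 31 and Qs = 3·27 - 60 = 21.
Only 21 units reach the market. On the demand curve, the marginal buyer's willingness to pay at Q = 21 is (85 - 21)/2 = 32.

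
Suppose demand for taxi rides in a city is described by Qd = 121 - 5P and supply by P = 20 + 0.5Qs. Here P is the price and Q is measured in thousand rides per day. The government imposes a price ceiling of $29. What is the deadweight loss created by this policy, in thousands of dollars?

0

Rearranging supply gives Qs = 2P - 40. Without the control the market clears where 121 - 5P = 2P - 40, i.e. P* = 23 and Q* = 6.
The ceiling of 29 is above the equilibrium price 23, so it is not binding; the market clears at P* = 23, Q* = 6.
Since the control does not bind, no trades are prevented and deadweight loss is zero.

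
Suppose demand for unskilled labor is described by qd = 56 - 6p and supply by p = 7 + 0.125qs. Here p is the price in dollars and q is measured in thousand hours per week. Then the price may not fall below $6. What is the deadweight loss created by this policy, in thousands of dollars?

0

Rearranging supply gives qs = 8p - 56. Equilibrium: 56 - 6p = 8p - 56, so 112 = 14p and p* = 8, q* = 8.
Since 6 is below p* = 8, the floor does not bind and the free-market outcome prevails.
Since the control does not bind, no trades are prevented and deadweight loss is zero.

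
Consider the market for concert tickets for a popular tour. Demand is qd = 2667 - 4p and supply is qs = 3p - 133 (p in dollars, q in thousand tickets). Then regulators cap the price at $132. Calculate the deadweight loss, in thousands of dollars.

188538

Equilibrium: 2667 - 4p = 3p - 133, so 2800 = 7p and p* = 400, q* = 1067.
Because the ceiling (132) lies below the market-clearing price, it is binding.
At p = 132: qd = 2667 - 4·132 = 2139 and qs = 3·132 - 133 = 263.
Quantity traded falls to 263. At q = 263 the demand price is (2667 - 263)/4 = 601 and the supply price is (133 + 263)/3 = 132.
Deadweight loss = ½ · (601 - 132) · (1067 - 263) = ½ · 469 · 804 = 188538.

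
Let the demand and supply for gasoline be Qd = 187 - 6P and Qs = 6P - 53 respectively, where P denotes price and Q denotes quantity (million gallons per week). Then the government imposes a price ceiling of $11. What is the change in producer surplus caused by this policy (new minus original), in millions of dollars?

Setting quantity demanded equal to quantity supplied, 187 - 6P = 6P - 53, gives P* = 20 and Q* = 67.
Since 11 < 20, the ceiling is binding.
At P = 11: Qd = 187 - 6·11 = 121 and Qs = 6·11 - 53 = 13.
Producer surplus without the control is ½ · (20 - 53/6) · 67 = 4489/12.
With the ceiling, producers sell 13 units at 11, so PS = ½ · (11 - 53/6) · 13 = 169/12.
Change in producer surplus = 169/12 - 4489/12 = -360.

-360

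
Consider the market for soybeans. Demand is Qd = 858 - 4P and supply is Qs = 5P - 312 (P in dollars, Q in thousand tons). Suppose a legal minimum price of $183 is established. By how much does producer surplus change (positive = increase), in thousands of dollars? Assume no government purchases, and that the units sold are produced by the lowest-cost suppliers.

2183.6

In a free market, 858 - 4P = 5P - 312 gives the equilibrium P* = 130, Q* = 338.
Since 183 > 130, the floor is binding.
At P = 183: Qd = 858 - 4·183 = 126 and Qs = 5·183 - 312 = 603.
Producer surplus without the control is ½ · (130 - 62.4) · 338 = 11424.4.
With the floor, 126 units are sold at 183. The supply price at Q = 126 is 87.6, so PS = ½ · [(183 - 62.4) + (183 - 87.6)] · 126 = 13608.
Change in producer surplus = 13608 - 11424.4 = 2183.6.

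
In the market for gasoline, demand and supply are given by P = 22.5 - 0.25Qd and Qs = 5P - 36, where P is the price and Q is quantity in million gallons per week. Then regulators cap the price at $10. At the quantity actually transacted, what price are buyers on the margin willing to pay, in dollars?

Rearranging demand gives Qd = 90 - 4P. In a free market, 90 - 4P = 5P - 36 gives the equilibrium P* = 14, Q* = 34.
Since 10 < 14, the ceiling is binding.
At P = 10: Qd = 90 - 4·10 = 50 and Qs = 5·10 - 36 = 14.
Only 14 units reach the market. On the demand curve, the marginal buyer's willingness to pay at Q = 14 is (90 - 14)/4 = 19.

19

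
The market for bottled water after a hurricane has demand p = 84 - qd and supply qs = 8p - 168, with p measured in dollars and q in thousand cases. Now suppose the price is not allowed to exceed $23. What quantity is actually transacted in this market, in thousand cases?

Rearranging demand gives qd = 84 - p. Setting quantity demanded equal to quantity supplied, 84 - p = 8p - 168, gives p* = 28 and q* = 56.
Because the ceiling (23) lies below the market-clearing price, it is binding.
At p = 23: qd = 84 - 23 = 61 and qs = 8·23 - 168 = 16.
The quantity actually transacted is the short side, supply: 16.

16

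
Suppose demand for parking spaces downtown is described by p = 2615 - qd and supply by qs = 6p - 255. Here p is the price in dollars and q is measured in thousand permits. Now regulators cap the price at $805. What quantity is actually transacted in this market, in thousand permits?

Rearranging demand gives qd = 2615 - p. In a free market, 2615 - p = 6p - 255 gives the equilibrium p* = 410, q* = 2205.
The ceiling of 805 is above the equilibrium price 410, so it is not binding; the market clears at p* = 410, q* = 2205.

2205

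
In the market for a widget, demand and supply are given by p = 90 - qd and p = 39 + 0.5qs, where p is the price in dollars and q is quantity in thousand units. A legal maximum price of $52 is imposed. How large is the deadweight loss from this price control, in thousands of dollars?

Rearranging demand gives qd = 90 - p; rearranging supply gives qs = 2p - 78. Without the control the market clears where 90 - p = 2p - 78, i.e. p* = 56 and q* = 34.
Because the ceiling (52) lies below the market-clearing price, it is binding.
At p = 52: qd = 90 - 52 = 38 and qs = 2·52 - 78 = 26.
Quantity traded falls to 26. At q = 26 the demand price is 90 - 26 = 64 and the supply price is (78 + 26)/2 = 52.
Deadweight loss = ½ · (64 - 52) · (34 - 26) = ½ · 12 · 8 = 48.

48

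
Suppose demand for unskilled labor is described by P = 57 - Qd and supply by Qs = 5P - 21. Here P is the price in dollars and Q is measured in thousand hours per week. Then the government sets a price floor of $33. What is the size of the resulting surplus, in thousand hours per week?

120

Rearranging demand gives Qd = 57 - P. In a free market, 57 - P = 5P - 21 gives the equilibrium P* = 13, Q* = 44.
The floor of 33 is above the equilibrium price 13, so it binds.
At P = 33: Qd = 57 - 33 = 24 and Qs = 5·33 - 21 = 144.
Surplus = Qs - Qd = 144 - 24 = 120.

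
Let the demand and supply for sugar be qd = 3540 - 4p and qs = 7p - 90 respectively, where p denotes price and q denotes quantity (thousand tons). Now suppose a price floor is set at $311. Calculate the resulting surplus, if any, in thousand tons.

0

Without the control the market clears where 3540 - 4p = 7p - 90, i.e. p* = 330 and q* = 2220.
Since 311 is below p* = 330, the floor does not bind and the free-market outcome prevails.
Since the control does not bind, there is no surplus.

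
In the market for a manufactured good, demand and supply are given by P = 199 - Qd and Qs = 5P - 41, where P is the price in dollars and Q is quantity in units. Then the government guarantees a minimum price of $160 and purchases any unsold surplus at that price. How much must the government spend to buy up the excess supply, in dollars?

115200

Rearranging demand gives Qd = 199 - P. Setting quantity demanded equal to quantity supplied, 199 - P = 5P - 41, gives P* = 40 and Q* = 159.
Since 160 > 40, the floor is binding.
At P = 160: Qd = 199 - 160 = 39 and Qs = 5·160 - 41 = 759.
Surplus = Qs - Qd = 720.
Government expenditure = surplus × support price = 720 × 160 = 115200.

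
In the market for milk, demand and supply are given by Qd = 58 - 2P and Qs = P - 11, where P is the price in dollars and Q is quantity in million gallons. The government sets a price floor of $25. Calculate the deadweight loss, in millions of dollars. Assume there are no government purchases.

12

In a free market, 58 - 2P = P - 11 gives the equilibrium P* = 23, Q* = 12.
The floor of 25 is above the equilibrium price 23, so it binds.
At P = 25: Qd = 58 - 2·25 = 8 and Qs = 25 - 11 = 14.
Quantity traded falls to 8. At Q = 8 the demand price is (58 - 8)/2 = 25 and the supply price is 11 + 8 = 19.
Deadweight loss = ½ · (25 - 19) · (12 - 8) = ½ · 6 · 4 = 12.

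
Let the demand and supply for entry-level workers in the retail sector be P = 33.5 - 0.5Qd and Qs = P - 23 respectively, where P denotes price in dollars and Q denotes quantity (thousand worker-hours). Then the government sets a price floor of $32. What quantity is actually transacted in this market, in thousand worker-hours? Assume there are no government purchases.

3

Rearranging demand gives Qd = 67 - 2P. Setting quantity demanded equal to quantity supplied, 67 - 2P = P - 23, gives P* = 30 and Q* = 7.
Since 32 > 30, the floor is binding.
At P = 32: Qd = 67 - 2·32 = 3 and Qs = 32 - 23 = 9.
The quantity actually transacted is the short side, demand: 3.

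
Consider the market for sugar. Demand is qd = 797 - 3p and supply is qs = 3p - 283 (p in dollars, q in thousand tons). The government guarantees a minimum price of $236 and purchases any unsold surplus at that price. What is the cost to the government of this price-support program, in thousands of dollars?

79296

Equilibrium: 797 - 3p = 3p - 283, so 1080 = 6p and p* = 180, q* = 257.
Since 236 > 180, the floor is binding.
At p = 236: qd = 797 - 3·236 = 89 and qs = 3·236 - 283 = 425.
Surplus = qs - qd = 336.
Government expenditure = surplus × support price = 336 × 236 = 79296.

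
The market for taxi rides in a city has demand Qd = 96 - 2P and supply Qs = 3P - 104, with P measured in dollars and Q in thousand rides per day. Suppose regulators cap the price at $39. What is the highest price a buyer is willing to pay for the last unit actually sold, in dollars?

41.5

Equilibrium: 96 - 2P = 3P - 104, so 200 = 5P and P* = 40, Q* = 16.
Because the ceiling (39) lies below the market-clearing price, it is binding.
At P = 39: Qd = 96 - 2·39 = 18 and Qs = 3·39 - 104 = 13.
Only 13 units reach the market. On the demand curve, the marginal buyer's willingness to pay at Q = 13 is (96 - 13)/2 = 41.5.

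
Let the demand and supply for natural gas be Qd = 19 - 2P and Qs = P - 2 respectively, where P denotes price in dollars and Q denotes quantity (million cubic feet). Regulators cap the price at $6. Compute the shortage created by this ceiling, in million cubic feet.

3

In a free market, 19 - 2P = P - 2 gives the equilibrium P* = 7, Q* = 5.
Since 6 < 7, the ceiling is binding.
At P = 6: Qd = 19 - 2·6 = 7 and Qs = 6 - 2 = 4.
Shortage = Qd - Qs = 7 - 4 = 3.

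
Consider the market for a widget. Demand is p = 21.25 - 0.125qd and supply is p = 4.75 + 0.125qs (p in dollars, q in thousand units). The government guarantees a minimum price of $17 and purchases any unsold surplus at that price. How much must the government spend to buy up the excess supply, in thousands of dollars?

1088

Rearranging demand gives qd = 170 - 8p; rearranging supply gives qs = 8p - 38. In a free market, 170 - 8p = 8p - 38 gives the equilibrium p* = 13, q* = 66.
Because the floor (17) lies above the market-clearing price, it is binding.
At p = 17: qd = 170 - 8·17 = 34 and qs = 8·17 - 38 = 98.
Surplus = qs - qd = 64.
Government expenditure = surplus × support price = 64 × 17 = 1088.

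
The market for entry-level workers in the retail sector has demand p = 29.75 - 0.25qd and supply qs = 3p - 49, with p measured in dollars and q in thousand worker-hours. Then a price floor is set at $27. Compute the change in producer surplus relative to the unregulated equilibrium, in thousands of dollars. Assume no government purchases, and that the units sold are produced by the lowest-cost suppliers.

9

Rearranging demand gives qd = 119 - 4p. Equilibrium: 119 - 4p = 3p - 49, so 168 = 7p and p* = 24, q* = 23.
Since 27 > 24, the floor is binding.
At p = 27: qd = 119 - 4·27 = 11 and qs = 3·27 - 49 = 32.
Producer surplus without the control is ½ · (24 - 49/3) · 23 = 529/6.
With the floor, 11 units are sold at 27. The supply price at q = 11 is 20, so PS = ½ · [(27 - 49/3) + (27 - 20)] · 11 = 583/6.
Change in producer surplus = 583/6 - 529/6 = 9.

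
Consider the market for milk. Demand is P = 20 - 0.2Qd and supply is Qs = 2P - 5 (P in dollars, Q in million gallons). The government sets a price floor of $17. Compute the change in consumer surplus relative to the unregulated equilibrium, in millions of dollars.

-40

Rearranging demand gives Qd = 100 - 5P. Equilibrium: 100 - 5P = 2P - 5, so 105 = 7P and P* = 15, Q* = 25.
The floor of 17 is above the equilibrium price 15, so it binds.
At P = 17: Qd = 100 - 5·17 = 15 and Qs = 2·17 - 5 = 29.
Consumer surplus without the control is ½ · (20 - 15) · 25 = 62.5.
With the floor, consumers buy 15 units at 17, so CS = ½ · (20 - 17) · 15 = 22.5.
Change in consumer surplus = 22.5 - 62.5 = -40.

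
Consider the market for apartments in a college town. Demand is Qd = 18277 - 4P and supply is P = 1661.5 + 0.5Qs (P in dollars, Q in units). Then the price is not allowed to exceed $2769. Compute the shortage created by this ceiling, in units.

Rearranging supply gives Qs = 2P - 3323. Setting quantity demanded equal to quantity supplied, 18277 - 4P = 2P - 3323, gives P* = 3600 and Q* = 3877.
The ceiling of 2769 is below the equilibrium price 3600, so it binds.
At P = 2769: Qd = 18277 - 4·2769 = 7201 and Qs = 2·2769 - 3323 = 2215.
Shortage = Qd - Qs = 7201 - 2215 = 4986.

4986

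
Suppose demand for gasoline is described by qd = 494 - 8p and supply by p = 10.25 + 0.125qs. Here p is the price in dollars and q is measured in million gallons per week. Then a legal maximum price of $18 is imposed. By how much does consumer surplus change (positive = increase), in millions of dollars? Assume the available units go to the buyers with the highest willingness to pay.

-180

Rearranging supply gives qs = 8p - 82. Setting quantity demanded equal to quantity supplied, 494 - 8p = 8p - 82, gives p* = 36 and q* = 206.
The ceiling of 18 is below the equilibrium price 36, so it binds.
At p = 18: qd = 494 - 8·18 = 350 and qs = 8·18 - 82 = 62.
Consumer surplus without the control is ½ · (61.75 - 36) · 206 = 2652.25.
With the ceiling, 62 units are sold at 18 (assume they go to the highest-value buyers). The demand price at q = 62 is 54, so CS = ½ · [(61.75 - 18) + (54 - 18)] · 62 = 2472.25.
Change in consumer surplus = 2472.25 - 2652.25 = -180.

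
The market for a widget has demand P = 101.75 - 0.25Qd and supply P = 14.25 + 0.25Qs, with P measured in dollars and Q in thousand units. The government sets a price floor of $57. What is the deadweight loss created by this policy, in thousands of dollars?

Rearranging demand gives Qd = 407 - 4P; rearranging supply gives Qs = 4P - 57. In a free market, 407 - 4P = 4P - 57 gives the equilibrium P* = 58, Q* = 175.
Since 57 is below P* = 58, the floor does not bind and the free-market outcome prevails.
Since the control does not bind, no trades are prevented and deadweight loss is zero.

0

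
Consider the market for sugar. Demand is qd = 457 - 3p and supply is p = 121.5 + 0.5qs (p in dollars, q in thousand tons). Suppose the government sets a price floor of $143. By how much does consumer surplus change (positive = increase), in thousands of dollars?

Rearranging supply gives qs = 2p - 243. In a free market, 457 - 3p = 2p - 243 gives the equilibrium p* = 140, q* = 37.
Because the floor (143) lies above the market-clearing price, it is binding.
At p = 143: qd = 457 - 3·143 = 28 and qs = 2·143 - 243 = 43.
Consumer surplus without the control is ½ · (457/3 - 140) · 37 = 1369/6.
With the floor, consumers buy 28 units at 143, so CS = ½ · (457/3 - 143) · 28 = 392/3.
Change in consumer surplus = 392/3 - 1369/6 = -97.5.

-97.5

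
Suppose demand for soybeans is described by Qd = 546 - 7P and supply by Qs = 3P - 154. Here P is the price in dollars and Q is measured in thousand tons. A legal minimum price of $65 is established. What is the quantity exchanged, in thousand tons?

56

Without the control the market clears where 546 - 7P = 3P - 154, i.e. P* = 70 and Q* = 56.
Since 65 is below P* = 70, the floor does not bind and the free-market outcome prevails.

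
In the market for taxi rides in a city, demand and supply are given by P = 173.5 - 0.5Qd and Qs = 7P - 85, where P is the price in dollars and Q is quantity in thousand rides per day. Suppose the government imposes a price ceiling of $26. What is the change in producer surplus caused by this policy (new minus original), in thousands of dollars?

Rearranging demand gives Qd = 347 - 2P. Setting quantity demanded equal to quantity supplied, 347 - 2P = 7P - 85, gives P* = 48 and Q* = 251.
Because the ceiling (26) lies below the market-clearing price, it is binding.
At P = 26: Qd = 347 - 2·26 = 295 and Qs = 7·26 - 85 = 97.
Producer surplus without the control is ½ · (48 - 85/7) · 251 = 63001/14.
With the ceiling, producers sell 97 units at 26, so PS = ½ · (26 - 85/7) · 97 = 9409/14.
Change in producer surplus = 9409/14 - 63001/14 = -3828.

-3828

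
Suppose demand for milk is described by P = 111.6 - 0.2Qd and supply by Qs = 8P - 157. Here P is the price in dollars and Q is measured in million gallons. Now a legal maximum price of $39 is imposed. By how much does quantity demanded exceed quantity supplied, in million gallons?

208

Rearranging demand gives Qd = 558 - 5P. Equilibrium: 558 - 5P = 8P - 157, so 715 = 13P and P* = 55, Q* = 283.
Because the ceiling (39) lies below the market-clearing price, it is binding.
At P = 39: Qd = 558 - 5·39 = 363 and Qs = 8·39 - 157 = 155.
Shortage = Qd - Qs = 363 - 155 = 208.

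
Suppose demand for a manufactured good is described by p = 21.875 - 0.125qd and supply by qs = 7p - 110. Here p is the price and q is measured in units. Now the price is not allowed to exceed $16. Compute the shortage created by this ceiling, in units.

45

Rearranging demand gives qd = 175 - 8p. In a free market, 175 - 8p = 7p - 110 gives the equilibrium p* = 19, q* = 23.
Since 16 < 19, the ceiling is binding.
At p = 16: qd = 175 - 8·16 = 47 and qs = 7·16 - 110 = 2.
Shortage = qd - qs = 47 - 2 = 45.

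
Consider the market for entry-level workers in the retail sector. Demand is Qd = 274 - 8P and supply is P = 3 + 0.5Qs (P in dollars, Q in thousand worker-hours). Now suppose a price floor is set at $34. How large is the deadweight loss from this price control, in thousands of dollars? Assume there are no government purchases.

Rearranging supply gives Qs = 2P - 6. Without the control the market clears where 274 - 8P = 2P - 6, i.e. P* = 28 and Q* = 50.
Since 34 > 28, the floor is binding.
At P = 34: Qd = 274 - 8·34 = 2 and Qs = 2·34 - 6 = 62.
Quantity traded falls to 2. At Q = 2 the demand price is (274 - 2)/8 = 34 and the supply price is (6 + 2)/2 = 4.
Deadweight loss = ½ · (34 - 4) · (50 - 2) = ½ · 30 · 48 = 720.

720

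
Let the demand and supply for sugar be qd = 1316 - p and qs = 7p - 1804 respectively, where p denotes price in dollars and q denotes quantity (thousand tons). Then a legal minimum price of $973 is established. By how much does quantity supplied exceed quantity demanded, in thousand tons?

4664

Setting quantity demanded equal to quantity supplied, 1316 - p = 7p - 1804, gives p* = 390 and q* = 926.
Because the floor (973) lies above the market-clearing price, it is binding.
At p = 973: qd = 1316 - 973 = 343 and qs = 7·973 - 1804 = 5007.
Surplus = qs - qd = 5007 - 343 = 4664.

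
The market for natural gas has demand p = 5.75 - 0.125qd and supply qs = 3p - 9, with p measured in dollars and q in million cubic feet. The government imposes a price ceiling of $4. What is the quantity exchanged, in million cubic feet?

3

Rearranging demand gives qd = 46 - 8p. Setting quantity demanded equal to quantity supplied, 46 - 8p = 3p - 9, gives p* = 5 and q* = 6.
The ceiling of 4 is below the equilibrium price 5, so it binds.
At p = 4: qd = 46 - 8·4 = 14 and qs = 3·4 - 9 = 3.
The quantity actually transacted is the short side, supply: 3.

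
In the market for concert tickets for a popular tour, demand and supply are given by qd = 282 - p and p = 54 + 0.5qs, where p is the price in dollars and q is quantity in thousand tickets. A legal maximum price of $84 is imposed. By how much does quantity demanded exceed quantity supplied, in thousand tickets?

138

Rearranging supply gives qs = 2p - 108. In a free market, 282 - p = 2p - 108 gives the equilibrium p* = 130, q* = 152.
Since 84 < 130, the ceiling is binding.
At p = 84: qd = 282 - 84 = 198 and qs = 2·84 - 108 = 60.
Shortage = qd - qs = 198 - 60 = 138.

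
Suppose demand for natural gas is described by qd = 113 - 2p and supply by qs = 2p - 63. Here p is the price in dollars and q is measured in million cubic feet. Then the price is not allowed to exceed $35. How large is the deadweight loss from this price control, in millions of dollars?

Setting quantity demanded equal to quantity supplied, 113 - 2p = 2p - 63, gives p* = 44 and q* = 25.
The ceiling of 35 is below the equilibrium price 44, so it binds.
At p = 35: qd = 113 - 2·35 = 43 and qs = 2·35 - 63 = 7.
Quantity traded falls to 7. At q = 7 the demand price is (113 - 7)/2 = 53 and the supply price is (63 + 7)/2 = 35.
Deadweight loss = ½ · (53 - 35) · (25 - 7) = ½ · 18 · 18 = 162.

162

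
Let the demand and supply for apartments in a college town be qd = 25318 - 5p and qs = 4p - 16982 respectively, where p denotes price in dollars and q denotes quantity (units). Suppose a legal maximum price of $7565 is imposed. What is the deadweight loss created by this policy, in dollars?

Setting quantity demanded equal to quantity supplied, 25318 - 5p = 4p - 16982, gives p* = 4700 and q* = 1818.
Since 7565 is above p* = 4700, the ceiling does not bind and the free-market outcome prevails.
Since the control does not bind, no trades are prevented and deadweight loss is zero.

0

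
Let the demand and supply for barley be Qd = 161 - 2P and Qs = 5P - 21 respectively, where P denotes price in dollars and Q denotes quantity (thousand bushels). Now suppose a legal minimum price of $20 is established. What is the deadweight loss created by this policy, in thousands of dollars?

Without the control the market clears where 161 - 2P = 5P - 21, i.e. P* = 26 and Q* = 109.
The floor of 20 is below the equilibrium price 26, so it is not binding; the market clears at P* = 26, Q* = 109.
Since the control does not bind, no trades are prevented and deadweight loss is zero.

0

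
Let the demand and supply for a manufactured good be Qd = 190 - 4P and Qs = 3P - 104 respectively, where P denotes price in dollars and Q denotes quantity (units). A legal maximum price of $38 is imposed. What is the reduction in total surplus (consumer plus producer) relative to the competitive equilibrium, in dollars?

42

In a free market, 190 - 4P = 3P - 104 gives the equilibrium P* = 42, Q* = 22.
The ceiling of 38 is below the equilibrium price 42, so it binds.
At P = 38: Qd = 190 - 4·38 = 38 and Qs = 3·38 - 104 = 10.
Quantity traded falls to 10. At Q = 10 the demand price is (190 - 10)/4 = 45 and the supply price is (104 + 10)/3 = 38.
Deadweight loss = ½ · (45 - 38) · (22 - 10) = ½ · 7 · 12 = 42.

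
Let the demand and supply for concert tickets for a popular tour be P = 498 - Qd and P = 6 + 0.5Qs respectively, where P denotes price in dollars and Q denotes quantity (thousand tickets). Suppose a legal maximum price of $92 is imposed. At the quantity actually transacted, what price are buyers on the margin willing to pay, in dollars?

Rearranging demand gives Qd = 498 - P; rearranging supply gives Qs = 2P - 12. Without the control the market clears where 498 - P = 2P - 12, i.e. P* = 170 and Q* = 328.
The ceiling of 92 is below the equilibrium price 170, so it binds.
At P = 92: Qd = 498 - 92 = 406 and Qs = 2·92 - 12 = 172.
Only 172 units reach the market. On the demand curve, the marginal buyer's willingness to pay at Q = 172 is (498 - 172) = 326.

326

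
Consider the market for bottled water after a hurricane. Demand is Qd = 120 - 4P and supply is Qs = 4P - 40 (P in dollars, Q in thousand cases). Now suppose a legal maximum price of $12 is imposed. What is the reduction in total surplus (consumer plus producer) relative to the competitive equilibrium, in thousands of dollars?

Setting quantity demanded equal to quantity supplied, 120 - 4P = 4P - 40, gives P* = 20 and Q* = 40.
The ceiling of 12 is below the equilibrium price 20, so it binds.
At P = 12: Qd = 120 - 4·12 = 72 and Qs = 4·12 - 40 = 8.
Quantity traded falls to 8. At Q = 8 the demand price is (120 - 8)/4 = 28 and the supply price is (40 + 8)/4 = 12.
Deadweight loss = ½ · (28 - 12) · (40 - 8) = ½ · 16 · 32 = 256.

256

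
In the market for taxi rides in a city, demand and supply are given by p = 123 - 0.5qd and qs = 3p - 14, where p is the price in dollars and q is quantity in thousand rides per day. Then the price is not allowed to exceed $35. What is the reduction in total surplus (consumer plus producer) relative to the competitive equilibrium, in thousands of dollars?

Rearranging demand gives qd = 246 - 2p. Equilibrium: 246 - 2p = 3p - 14, so 260 = 5p and p* = 52, q* = 142.
Because the ceiling (35) lies below the market-clearing price, it is binding.
At p = 35: qd = 246 - 2·35 = 176 and qs = 3·35 - 14 = 91.
Quantity traded falls to 91. At q = 91 the demand price is (246 - 91)/2 = 77.5 and the supply price is (14 + 91)/3 = 35.
Deadweight loss = ½ · (77.5 - 35) · (142 - 91) = ½ · 42.5 · 51 = 1083.75.

1083.75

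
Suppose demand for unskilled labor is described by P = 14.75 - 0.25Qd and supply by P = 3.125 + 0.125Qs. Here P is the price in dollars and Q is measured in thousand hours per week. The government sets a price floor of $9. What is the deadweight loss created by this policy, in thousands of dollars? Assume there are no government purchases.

12

Rearranging demand gives Qd = 59 - 4P; rearranging supply gives Qs = 8P - 25. Without the control the market clears where 59 - 4P = 8P - 25, i.e. P* = 7 and Q* = 31.
Because the floor (9) lies above the market-clearing price, it is binding.
At P = 9: Qd = 59 - 4·9 = 23 and Qs = 8·9 - 25 = 47.
Quantity traded falls to 23. At Q = 23 the demand price is (59 - 23)/4 = 9 and the supply price is (25 + 23)/8 = 6.
Deadweight loss = ½ · (9 - 6) · (31 - 23) = ½ · 3 · 8 = 12.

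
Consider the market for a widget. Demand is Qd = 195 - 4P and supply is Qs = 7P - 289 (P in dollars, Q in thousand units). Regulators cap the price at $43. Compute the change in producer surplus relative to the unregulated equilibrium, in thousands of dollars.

Without the control the market clears where 195 - 4P = 7P - 289, i.e. P* = 44 and Q* = 19.
The ceiling of 43 is below the equilibrium price 44, so it binds.
At P = 43: Qd = 195 - 4·43 = 23 and Qs = 7·43 - 289 = 12.
Producer surplus without the control is ½ · (44 - 289/7) · 19 = 361/14.
With the ceiling, producers sell 12 units at 43, so PS = ½ · (43 - 289/7) · 12 = 72/7.
Change in producer surplus = 72/7 - 361/14 = -15.5.

-15.5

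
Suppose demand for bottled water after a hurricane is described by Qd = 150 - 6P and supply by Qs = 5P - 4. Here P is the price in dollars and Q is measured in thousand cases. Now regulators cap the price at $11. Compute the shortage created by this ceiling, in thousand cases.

In a free market, 150 - 6P = 5P - 4 gives the equilibrium P* = 14, Q* = 66.
The ceiling of 11 is below the equilibrium price 14, so it binds.
At P = 11: Qd = 150 - 6·11 = 84 and Qs = 5·11 - 4 = 51.
Shortage = Qd - Qs = 84 - 51 = 33.

33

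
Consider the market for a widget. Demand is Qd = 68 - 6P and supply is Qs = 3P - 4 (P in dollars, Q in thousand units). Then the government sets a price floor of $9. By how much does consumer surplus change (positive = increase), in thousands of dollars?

-17

In a free market, 68 - 6P = 3P - 4 gives the equilibrium P* = 8, Q* = 20.
Because the floor (9) lies above the market-clearing price, it is binding.
At P = 9: Qd = 68 - 6·9 = 14 and Qs = 3·9 - 4 = 23.
Consumer surplus without the control is ½ · (34/3 - 8) · 20 = 100/3.
With the floor, consumers buy 14 units at 9, so CS = ½ · (34/3 - 9) · 14 = 49/3.
Change in consumer surplus = 49/3 - 100/3 = -17.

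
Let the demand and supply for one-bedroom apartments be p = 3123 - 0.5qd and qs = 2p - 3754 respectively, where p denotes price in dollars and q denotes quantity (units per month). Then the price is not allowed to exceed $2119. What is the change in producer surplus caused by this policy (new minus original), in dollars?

Rearranging demand gives qd = 6246 - 2p. In a free market, 6246 - 2p = 2p - 3754 gives the equilibrium p* = 2500, q* = 1246.
Since 2119 < 2500, the ceiling is binding.
At p = 2119: qd = 6246 - 2·2119 = 2008 and qs = 2·2119 - 3754 = 484.
Producer surplus without the control is ½ · (2500 - 1877) · 1246 = 388129.
With the ceiling, producers sell 484 units at 2119, so PS = ½ · (2119 - 1877) · 484 = 58564.
Change in producer surplus = 58564 - 388129 = -329565.

-329565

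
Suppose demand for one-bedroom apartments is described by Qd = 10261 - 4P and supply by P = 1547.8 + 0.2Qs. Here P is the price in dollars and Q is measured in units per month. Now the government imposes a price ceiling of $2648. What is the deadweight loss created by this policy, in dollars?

Rearranging supply gives Qs = 5P - 7739. In a free market, 10261 - 4P = 5P - 7739 gives the equilibrium P* = 2000, Q* = 2261.
Since 2648 is above P* = 2000, the ceiling does not bind and the free-market outcome prevails.
Since the control does not bind, no trades are prevented and deadweight loss is zero.

0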